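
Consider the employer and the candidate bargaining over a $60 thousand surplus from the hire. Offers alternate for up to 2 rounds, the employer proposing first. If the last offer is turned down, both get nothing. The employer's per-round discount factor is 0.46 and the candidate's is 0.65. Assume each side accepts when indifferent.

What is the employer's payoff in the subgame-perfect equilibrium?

21

Work backward from the last round.
Round 2 (the candidate proposes): rejection yields 0 for the employer; the candidate offers 0 and keeps 60.
Round 1 (the employer proposes): the candidate can get 60 next round, worth 0.65 × 60 = 39 now. The employer offers 39 and keeps 60 − 39 = 21.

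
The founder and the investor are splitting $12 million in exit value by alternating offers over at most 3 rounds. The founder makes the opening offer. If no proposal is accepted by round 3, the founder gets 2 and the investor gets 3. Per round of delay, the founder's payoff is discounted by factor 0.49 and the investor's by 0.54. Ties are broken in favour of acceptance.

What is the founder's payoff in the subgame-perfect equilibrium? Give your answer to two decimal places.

7.90

Round 3 (the founder proposes): the investor gets 3 if talks fail, so the founder offers 3 and keeps 9.
Round 2 (the investor proposes): the founder can get 9 next round, worth 0.49 × 9 = 4.41 now, so the investor offers 4.41, keeping 7.59.
Round 1 (the founder proposes): the investor can get 7.59 next round, worth 0.54 × 7.59 = 4.0986 now. The founder offers 4.0986 and keeps 12 − 4.0986 = 7.9014.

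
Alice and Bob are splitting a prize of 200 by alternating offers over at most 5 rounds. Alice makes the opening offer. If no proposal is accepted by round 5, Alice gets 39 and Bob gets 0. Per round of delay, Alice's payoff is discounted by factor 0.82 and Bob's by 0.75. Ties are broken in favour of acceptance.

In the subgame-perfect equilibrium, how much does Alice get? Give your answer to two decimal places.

156.40

By backward induction:
Round 5 (Alice proposes): rejection yields 0 for Bob; Alice offers 0 and keeps 200.
Round 4 (Bob proposes): Alice can get 200 next round, worth 0.82 × 200 = 164 now. Bob offers 164 and keeps 200 − 164 = 36.
Round 3 (Alice proposes): Bob can get 36 next round, worth 0.75 × 36 = 27 now. Alice offers 27 and keeps 200 − 27 = 173.
Round 2 (Bob proposes): Alice can get 173 next round, worth 0.82 × 173 = 141.86 now. Bob offers 141.86 and keeps 200 − 141.86 = 58.14.
Round 1 (Alice proposes): Bob can get 58.14 next round, worth 0.75 × 58.14 = 43.605 now; Alice offers that and keeps 156.395.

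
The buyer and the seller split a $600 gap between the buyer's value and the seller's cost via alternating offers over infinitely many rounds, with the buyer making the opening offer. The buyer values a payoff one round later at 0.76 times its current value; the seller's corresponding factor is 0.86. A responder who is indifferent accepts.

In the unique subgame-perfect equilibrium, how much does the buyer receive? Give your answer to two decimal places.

242.49

Let x be the buyer's share when the buyer proposes and y be the seller's share when the seller proposes.
The seller accepts iff offered ≥ 0.86·y, so x = 600 − 0.86y. Symmetrically y = 600 − 0.76x.
Substituting: x = 600 − 0.86(600 − 0.76x), giving x(1 − 0.76·0.86) = 600(1 − 0.86).
So x = 600 × 0.14 / 0.3464 ≈ 242.4942, and the seller receives 600 − x ≈ 357.5058.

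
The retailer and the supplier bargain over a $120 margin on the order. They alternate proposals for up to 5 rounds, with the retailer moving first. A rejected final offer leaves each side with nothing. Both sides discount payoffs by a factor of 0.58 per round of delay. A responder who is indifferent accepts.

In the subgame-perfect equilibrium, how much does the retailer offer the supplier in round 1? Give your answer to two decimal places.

39.07

Solve by backward induction from round 5.
Round 5 (the retailer proposes): the supplier will accept anything ≥ 0, so the retailer offers 0 and keeps 120.
Round 4 (the supplier proposes): the retailer can get 120 next round, worth 0.58 × 120 = 69.6 now. The supplier offers 69.6 and keeps 120 − 69.6 = 50.4.
Round 3 (the retailer proposes): the supplier can get 50.4 next round, worth 0.58 × 50.4 = 29.232 now, so the retailer offers 29.232, keeping 90.768.
Round 2 (the supplier proposes): the retailer can get 90.768 next round, worth 0.58 × 90.768 = 52.64544 now, so the supplier offers 52.64544, keeping 67.35456.
Round 1 (the retailer proposes): the supplier can get 67.35456 next round, worth 0.58 × 67.35456 = 39.0656448 now. The retailer offers 39.0656448 and keeps 120 − 39.0656448 = 80.9343552.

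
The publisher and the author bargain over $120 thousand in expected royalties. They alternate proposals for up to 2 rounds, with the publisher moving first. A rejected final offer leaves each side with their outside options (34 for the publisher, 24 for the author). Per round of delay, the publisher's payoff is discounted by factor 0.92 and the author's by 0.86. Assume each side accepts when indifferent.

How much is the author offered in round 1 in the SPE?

Round 2 (the author proposes): the publisher gets 34 if talks fail, so the author offers 34 and keeps 86.
Round 1 (the publisher proposes): the author can get 86 next round, worth 0.86 × 86 = 73.96 now; the publisher offers that and keeps 46.04.

73.96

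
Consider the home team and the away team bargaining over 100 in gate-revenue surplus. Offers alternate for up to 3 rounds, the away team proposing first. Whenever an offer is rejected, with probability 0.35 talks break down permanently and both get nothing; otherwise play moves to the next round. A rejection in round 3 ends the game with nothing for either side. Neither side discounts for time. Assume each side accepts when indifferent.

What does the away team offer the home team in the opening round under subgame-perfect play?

22.75

By backward induction:
Round 3 (the away team proposes): rejection yields 0 for the home team; the away team offers 0 and keeps 100.
Round 2 (the home team proposes): rejecting gives the away team an expected 0.65 × 100 = 65; the home team offers that and keeps 35.
Round 1 (the away team proposes): rejecting gives the home team an expected 0.65 × 35 = 22.75; the away team offers that and keeps 77.25.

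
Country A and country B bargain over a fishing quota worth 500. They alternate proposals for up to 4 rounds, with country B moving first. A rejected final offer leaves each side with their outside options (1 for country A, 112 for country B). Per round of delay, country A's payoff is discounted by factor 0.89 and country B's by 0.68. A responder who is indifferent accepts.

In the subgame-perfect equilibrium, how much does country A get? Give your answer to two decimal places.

Round 4 (country A proposes): country B gets 112 if talks fail, so country A offers 112 and keeps 388.
Round 3 (country B proposes): country A can get 388 next round, worth 0.89 × 388 = 345.32 now; country B offers that and keeps 154.68.
Round 2 (country A proposes): country B can get 154.68 next round, worth 0.68 × 154.68 = 105.1824 now; country A offers that and keeps 394.8176.
Round 1 (country B proposes): country A can get 394.8176 next round, worth 0.89 × 394.8176 = 351.387664 now, so country B offers 351.387664, keeping 148.612336.

351.39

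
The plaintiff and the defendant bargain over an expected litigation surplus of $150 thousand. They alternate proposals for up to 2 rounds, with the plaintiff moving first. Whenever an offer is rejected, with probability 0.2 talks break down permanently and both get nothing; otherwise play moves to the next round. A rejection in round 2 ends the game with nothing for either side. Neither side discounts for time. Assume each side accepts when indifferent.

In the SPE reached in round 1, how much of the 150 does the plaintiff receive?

Round 2 (the defendant proposes): the plaintiff will accept anything ≥ 0, so the defendant offers 0 and keeps 150.
Round 1 (the plaintiff proposes): rejecting gives the defendant an expected 0.8 × 150 = 120, so the plaintiff offers 120, keeping 30.

30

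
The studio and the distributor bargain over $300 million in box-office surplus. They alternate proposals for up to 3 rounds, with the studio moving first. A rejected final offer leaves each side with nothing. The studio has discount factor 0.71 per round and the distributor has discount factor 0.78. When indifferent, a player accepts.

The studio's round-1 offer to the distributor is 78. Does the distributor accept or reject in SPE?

Accept

Work out the distributor's continuation value if the offer is rejected.
Round 3 (the studio proposes): the distributor will accept anything ≥ 0, so the studio offers 0 and keeps 300.
Round 2 (the distributor proposes): the studio can get 300 next round, worth 0.71 × 300 = 213 now; the distributor offers that and keeps 87.
So by rejecting in round 1, the distributor gets 87 next round, worth 0.78 × 87 = 67.86 now.
Offer 78 ≥ 67.86, so the distributor accepts.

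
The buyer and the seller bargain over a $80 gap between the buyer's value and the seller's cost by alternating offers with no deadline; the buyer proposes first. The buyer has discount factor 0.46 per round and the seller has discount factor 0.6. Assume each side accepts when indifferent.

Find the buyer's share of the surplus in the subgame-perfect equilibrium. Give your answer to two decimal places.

44.20

When the buyer proposes, the seller accepts any offer worth at least 0.6 times what the seller would get by proposing next round; and vice versa.
This gives x = 80 − 0.6y and y = 80 − 0.46x, where x and y are each side's share when it proposes.
Hence (1 − 0.6·0.46)x = 80(1 − 0.6), i.e. 0.724·x = 32.
x ≈ 44.1989; the seller's share is 80 − x ≈ 35.8011.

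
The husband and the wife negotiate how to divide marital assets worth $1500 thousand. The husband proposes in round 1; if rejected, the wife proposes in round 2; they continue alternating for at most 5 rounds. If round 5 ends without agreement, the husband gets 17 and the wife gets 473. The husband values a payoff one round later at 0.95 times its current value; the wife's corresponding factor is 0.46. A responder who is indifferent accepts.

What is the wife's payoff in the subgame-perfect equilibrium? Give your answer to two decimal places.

139.90

Round 5 (the husband proposes): the wife gets 473 if talks fail, so the husband offers 473 and keeps 1027.
Round 4 (the wife proposes): the husband can get 1027 next round, worth 0.95 × 1027 = 975.65 now. The wife offers 975.65 and keeps 1500 − 975.65 = 524.35.
Round 3 (the husband proposes): the wife can get 524.35 next round, worth 0.46 × 524.35 = 241.201 now. The husband offers 241.201 and keeps 1500 − 241.201 = 1258.799.
Round 2 (the wife proposes): the husband can get 1258.799 next round, worth 0.95 × 1258.799 = 1195.85905 now; the wife offers that and keeps 304.14095.
Round 1 (the husband proposes): the wife can get 304.14095 next round, worth 0.46 × 304.14095 = 139.904837 now. The husband offers 139.904837 and keeps 1500 − 139.904837 = 1360.095163.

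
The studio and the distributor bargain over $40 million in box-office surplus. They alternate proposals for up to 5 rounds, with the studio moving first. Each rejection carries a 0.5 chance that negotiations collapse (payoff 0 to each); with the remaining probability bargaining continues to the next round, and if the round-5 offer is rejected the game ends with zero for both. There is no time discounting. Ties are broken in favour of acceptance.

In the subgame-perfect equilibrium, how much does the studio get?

By backward induction:
Round 5 (the studio proposes): rejection yields 0 for the distributor; the studio offers 0 and keeps 40.
Round 4 (the distributor proposes): rejecting gives the studio an expected 0.5 × 40 = 20, so the distributor offers 20, keeping 20.
Round 3 (the studio proposes): rejecting gives the distributor an expected 0.5 × 20 = 10. The studio offers 10 and keeps 40 − 10 = 30.
Round 2 (the distributor proposes): rejecting gives the studio an expected 0.5 × 30 = 15; the distributor offers that and keeps 25.
Round 1 (the studio proposes): rejecting gives the distributor an expected 0.5 × 25 = 12.5, so the studio offers 12.5, keeping 27.5.

27.5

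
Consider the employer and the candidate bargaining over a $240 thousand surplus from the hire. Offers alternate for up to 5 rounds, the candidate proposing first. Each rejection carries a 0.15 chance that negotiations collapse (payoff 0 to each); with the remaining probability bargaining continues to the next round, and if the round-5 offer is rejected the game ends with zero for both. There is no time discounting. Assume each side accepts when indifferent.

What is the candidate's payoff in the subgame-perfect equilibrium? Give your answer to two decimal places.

Round 5 (the candidate proposes): rejection yields 0 for the employer; the candidate offers 0 and keeps 240.
Round 4 (the employer proposes): rejecting gives the candidate an expected 0.85 × 240 = 204; the employer offers that and keeps 36.
Round 3 (the candidate proposes): rejecting gives the employer an expected 0.85 × 36 = 30.6, so the candidate offers 30.6, keeping 209.4.
Round 2 (the employer proposes): rejecting gives the candidate an expected 0.85 × 209.4 = 177.99; the employer offers that and keeps 62.01.
Round 1 (the candidate proposes): rejecting gives the employer an expected 0.85 × 62.01 = 52.7085; the candidate offers that and keeps 187.2915.

187.29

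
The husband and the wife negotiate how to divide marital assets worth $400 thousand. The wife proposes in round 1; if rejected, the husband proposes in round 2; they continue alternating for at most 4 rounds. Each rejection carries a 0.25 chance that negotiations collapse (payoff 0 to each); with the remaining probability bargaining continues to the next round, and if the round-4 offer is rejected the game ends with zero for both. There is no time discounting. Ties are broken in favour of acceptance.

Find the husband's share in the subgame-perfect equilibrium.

243.75

By backward induction:
Round 4 (the husband proposes): the wife will accept anything ≥ 0, so the husband offers 0 and keeps 400.
Round 3 (the wife proposes): rejecting gives the husband an expected 0.75 × 400 = 300; the wife offers that and keeps 100.
Round 2 (the husband proposes): rejecting gives the wife an expected 0.75 × 100 = 75. The husband offers 75 and keeps 400 − 75 = 325.
Round 1 (the wife proposes): rejecting gives the husband an expected 0.75 × 325 = 243.75, so the wife offers 243.75, keeping 156.25.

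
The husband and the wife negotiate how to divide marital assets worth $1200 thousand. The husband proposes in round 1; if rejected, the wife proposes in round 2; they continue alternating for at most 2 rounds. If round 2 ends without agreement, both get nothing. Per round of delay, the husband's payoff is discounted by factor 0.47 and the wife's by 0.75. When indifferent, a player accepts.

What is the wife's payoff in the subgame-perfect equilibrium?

900

By backward induction:
Round 2 (the wife proposes): the husband will accept anything ≥ 0, so the wife offers 0 and keeps 1200.
Round 1 (the husband proposes): the wife can get 1200 next round, worth 0.75 × 1200 = 900 now. The husband offers 900 and keeps 1200 − 900 = 300.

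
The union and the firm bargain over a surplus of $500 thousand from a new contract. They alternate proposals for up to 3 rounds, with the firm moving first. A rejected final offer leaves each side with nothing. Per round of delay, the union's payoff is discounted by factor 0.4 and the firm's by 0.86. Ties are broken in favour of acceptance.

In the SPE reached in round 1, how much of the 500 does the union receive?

Work backward from the last round.
Round 3 (the firm proposes): the union will accept anything ≥ 0, so the firm offers 0 and keeps 500.
Round 2 (the union proposes): the firm can get 500 next round, worth 0.86 × 500 = 430 now; the union offers that and keeps 70.
Round 1 (the firm proposes): the union can get 70 next round, worth 0.4 × 70 = 28 now. The firm offers 28 and keeps 500 − 28 = 472.

28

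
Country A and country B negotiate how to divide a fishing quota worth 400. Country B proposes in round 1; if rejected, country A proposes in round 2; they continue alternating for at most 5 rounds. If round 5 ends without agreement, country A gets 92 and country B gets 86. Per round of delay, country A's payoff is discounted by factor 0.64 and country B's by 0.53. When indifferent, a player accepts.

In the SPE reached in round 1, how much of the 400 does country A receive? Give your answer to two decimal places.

171.72

By backward induction:
Round 5 (country B proposes): country A gets 92 if talks fail, so country B offers 92 and keeps 308.
Round 4 (country A proposes): country B can get 308 next round, worth 0.53 × 308 = 163.24 now, so country A offers 163.24, keeping 236.76.
Round 3 (country B proposes): country A can get 236.76 next round, worth 0.64 × 236.76 = 151.5264 now; country B offers that and keeps 248.4736.
Round 2 (country A proposes): country B can get 248.4736 next round, worth 0.53 × 248.4736 = 131.691008 now; country A offers that and keeps 268.308992.
Round 1 (country B proposes): country A can get 268.308992 next round, worth 0.64 × 268.308992 = 171.71775488 now. Country B offers 171.71775488 and keeps 400 − 171.71775488 = 228.28224512.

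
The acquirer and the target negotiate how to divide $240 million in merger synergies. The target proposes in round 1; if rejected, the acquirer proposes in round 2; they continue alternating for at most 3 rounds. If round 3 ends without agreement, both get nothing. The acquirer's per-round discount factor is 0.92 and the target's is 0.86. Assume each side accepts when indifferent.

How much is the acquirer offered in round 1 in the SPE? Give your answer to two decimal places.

Round 3 (the target proposes): the acquirer will accept anything ≥ 0, so the target offers 0 and keeps 240.
Round 2 (the acquirer proposes): the target can get 240 next round, worth 0.86 × 240 = 206.4 now. The acquirer offers 206.4 and keeps 240 − 206.4 = 33.6.
Round 1 (the target proposes): the acquirer can get 33.6 next round, worth 0.92 × 33.6 = 30.912 now, so the target offers 30.912, keeping 209.088.

30.91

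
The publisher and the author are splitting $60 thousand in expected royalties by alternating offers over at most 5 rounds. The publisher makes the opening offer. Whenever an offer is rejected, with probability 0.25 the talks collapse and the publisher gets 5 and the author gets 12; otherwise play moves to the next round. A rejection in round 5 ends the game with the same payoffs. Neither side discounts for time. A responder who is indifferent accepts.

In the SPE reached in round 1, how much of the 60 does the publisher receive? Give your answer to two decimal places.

Round 5 (the publisher proposes): the author gets 12 if talks fail, so the publisher offers 12 and keeps 48.
Round 4 (the author proposes): rejecting gives the publisher an expected 0.75 × 48 + 0.25 × 5 = 37.25, so the author offers 37.25, keeping 22.75.
Round 3 (the publisher proposes): rejecting gives the author an expected 0.75 × 22.75 + 0.25 × 12 = 20.0625. The publisher offers 20.0625 and keeps 60 − 20.0625 = 39.9375.
Round 2 (the author proposes): rejecting gives the publisher an expected 0.75 × 39.9375 + 0.25 × 5 = 31.203125, so the author offers 31.203125, keeping 28.796875.
Round 1 (the publisher proposes): rejecting gives the author an expected 0.75 × 28.796875 + 0.25 × 12 = 24.59765625; the publisher offers that and keeps 35.40234375.

35.40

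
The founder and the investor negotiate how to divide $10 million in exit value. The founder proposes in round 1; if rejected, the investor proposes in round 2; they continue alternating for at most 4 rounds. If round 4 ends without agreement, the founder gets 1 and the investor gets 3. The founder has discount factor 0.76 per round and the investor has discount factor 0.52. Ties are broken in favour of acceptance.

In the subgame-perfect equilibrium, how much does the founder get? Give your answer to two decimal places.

6.90

Solve by backward induction from round 4.
Round 4 (the investor proposes): the founder gets 1 if talks fail, so the investor offers 1 and keeps 9.
Round 3 (the founder proposes): the investor can get 9 next round, worth 0.52 × 9 = 4.68 now, so the founder offers 4.68, keeping 5.32.
Round 2 (the investor proposes): the founder can get 5.32 next round, worth 0.76 × 5.32 = 4.0432 now; the investor offers that and keeps 5.9568.
Round 1 (the founder proposes): the investor can get 5.9568 next round, worth 0.52 × 5.9568 = 3.097536 now. The founder offers 3.097536 and keeps 10 − 3.097536 = 6.902464.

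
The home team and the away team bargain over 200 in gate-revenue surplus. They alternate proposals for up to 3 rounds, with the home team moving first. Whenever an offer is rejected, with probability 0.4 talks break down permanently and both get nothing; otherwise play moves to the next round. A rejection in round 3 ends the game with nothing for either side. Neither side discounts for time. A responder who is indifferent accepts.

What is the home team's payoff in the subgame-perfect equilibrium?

152

By backward induction:
Round 3 (the home team proposes): the away team will accept anything ≥ 0, so the home team offers 0 and keeps 200.
Round 2 (the away team proposes): rejecting gives the home team an expected 0.6 × 200 = 120. The away team offers 120 and keeps 200 − 120 = 80.
Round 1 (the home team proposes): rejecting gives the away team an expected 0.6 × 80 = 48. The home team offers 48 and keeps 200 − 48 = 152.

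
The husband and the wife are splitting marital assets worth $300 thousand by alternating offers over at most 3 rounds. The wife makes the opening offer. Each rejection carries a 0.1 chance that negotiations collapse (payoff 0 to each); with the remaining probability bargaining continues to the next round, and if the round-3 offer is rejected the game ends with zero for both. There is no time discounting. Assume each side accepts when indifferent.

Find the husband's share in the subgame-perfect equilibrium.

By backward induction:
Round 3 (the wife proposes): rejection yields 0 for the husband; the wife offers 0 and keeps 300.
Round 2 (the husband proposes): rejecting gives the wife an expected 0.9 × 300 = 270. The husband offers 270 and keeps 300 − 270 = 30.
Round 1 (the wife proposes): rejecting gives the husband an expected 0.9 × 30 = 27. The wife offers 27 and keeps 300 − 27 = 273.

27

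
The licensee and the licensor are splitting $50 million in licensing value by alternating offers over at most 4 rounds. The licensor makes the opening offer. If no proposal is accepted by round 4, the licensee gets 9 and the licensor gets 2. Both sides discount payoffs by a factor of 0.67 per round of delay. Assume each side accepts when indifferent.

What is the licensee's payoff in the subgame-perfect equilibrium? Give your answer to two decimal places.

25.49

Round 4 (the licensee proposes): the licensor gets 2 if talks fail, so the licensee offers 2 and keeps 48.
Round 3 (the licensor proposes): the licensee can get 48 next round, worth 0.67 × 48 = 32.16 now; the licensor offers that and keeps 17.84.
Round 2 (the licensee proposes): the licensor can get 17.84 next round, worth 0.67 × 17.84 = 11.9528 now, so the licensee offers 11.9528, keeping 38.0472.
Round 1 (the licensor proposes): the licensee can get 38.0472 next round, worth 0.67 × 38.0472 = 25.491624 now, so the licensor offers 25.491624, keeping 24.508376.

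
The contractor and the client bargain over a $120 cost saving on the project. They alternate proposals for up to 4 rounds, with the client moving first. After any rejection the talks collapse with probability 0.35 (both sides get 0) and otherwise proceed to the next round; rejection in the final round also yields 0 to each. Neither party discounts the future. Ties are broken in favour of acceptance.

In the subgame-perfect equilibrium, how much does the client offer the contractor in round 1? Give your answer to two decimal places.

60.26

By backward induction:
Round 4 (the contractor proposes): the client will accept anything ≥ 0, so the contractor offers 0 and keeps 120.
Round 3 (the client proposes): rejecting gives the contractor an expected 0.65 × 120 = 78. The client offers 78 and keeps 120 − 78 = 42.
Round 2 (the contractor proposes): rejecting gives the client an expected 0.65 × 42 = 27.3, so the contractor offers 27.3, keeping 92.7.
Round 1 (the client proposes): rejecting gives the contractor an expected 0.65 × 92.7 = 60.255; the client offers that and keeps 59.745.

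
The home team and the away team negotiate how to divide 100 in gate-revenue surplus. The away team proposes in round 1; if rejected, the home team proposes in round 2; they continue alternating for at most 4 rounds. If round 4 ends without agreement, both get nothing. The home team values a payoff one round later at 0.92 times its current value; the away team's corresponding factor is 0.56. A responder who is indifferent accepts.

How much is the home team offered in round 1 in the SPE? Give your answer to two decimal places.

87.88

Round 4 (the home team proposes): rejection yields 0 for the away team; the home team offers 0 and keeps 100.
Round 3 (the away team proposes): the home team can get 100 next round, worth 0.92 × 100 = 92 now, so the away team offers 92, keeping 8.
Round 2 (the home team proposes): the away team can get 8 next round, worth 0.56 × 8 = 4.48 now. The home team offers 4.48 and keeps 100 − 4.48 = 95.52.
Round 1 (the away team proposes): the home team can get 95.52 next round, worth 0.92 × 95.52 = 87.8784 now. The away team offers 87.8784 and keeps 100 − 87.8784 = 12.1216.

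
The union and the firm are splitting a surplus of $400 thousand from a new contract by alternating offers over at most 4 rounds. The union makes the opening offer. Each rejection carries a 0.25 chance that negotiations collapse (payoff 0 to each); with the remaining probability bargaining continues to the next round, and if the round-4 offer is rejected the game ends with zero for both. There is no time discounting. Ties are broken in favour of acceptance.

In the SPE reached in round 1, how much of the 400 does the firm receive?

243.75

Round 4 (the firm proposes): the union will accept anything ≥ 0, so the firm offers 0 and keeps 400.
Round 3 (the union proposes): rejecting gives the firm an expected 0.75 × 400 = 300. The union offers 300 and keeps 400 − 300 = 100.
Round 2 (the firm proposes): rejecting gives the union an expected 0.75 × 100 = 75. The firm offers 75 and keeps 400 − 75 = 325.
Round 1 (the union proposes): rejecting gives the firm an expected 0.75 × 325 = 243.75, so the union offers 243.75, keeping 156.25.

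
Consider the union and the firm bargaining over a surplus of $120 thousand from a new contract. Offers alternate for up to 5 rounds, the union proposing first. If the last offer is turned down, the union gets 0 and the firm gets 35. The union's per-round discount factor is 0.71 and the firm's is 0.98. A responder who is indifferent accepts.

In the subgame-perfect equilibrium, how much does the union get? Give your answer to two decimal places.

Work backward from the last round.
Round 5 (the union proposes): the firm gets 35 if talks fail, so the union offers 35 and keeps 85.
Round 4 (the firm proposes): the union can get 85 next round, worth 0.71 × 85 = 60.35 now, so the firm offers 60.35, keeping 59.65.
Round 3 (the union proposes): the firm can get 59.65 next round, worth 0.98 × 59.65 = 58.457 now, so the union offers 58.457, keeping 61.543.
Round 2 (the firm proposes): the union can get 61.543 next round, worth 0.71 × 61.543 = 43.69553 now; the firm offers that and keeps 76.30447.
Round 1 (the union proposes): the firm can get 76.30447 next round, worth 0.98 × 76.30447 = 74.7783806 now; the union offers that and keeps 45.2216194.

45.22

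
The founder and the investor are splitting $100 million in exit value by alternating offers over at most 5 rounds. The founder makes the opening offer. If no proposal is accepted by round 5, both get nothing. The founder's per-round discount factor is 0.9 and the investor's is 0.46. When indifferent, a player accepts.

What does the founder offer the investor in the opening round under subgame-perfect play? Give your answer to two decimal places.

6.50

Round 5 (the founder proposes): rejection yields 0 for the investor; the founder offers 0 and keeps 100.
Round 4 (the investor proposes): the founder can get 100 next round, worth 0.9 × 100 = 90 now. The investor offers 90 and keeps 100 − 90 = 10.
Round 3 (the founder proposes): the investor can get 10 next round, worth 0.46 × 10 = 4.6 now. The founder offers 4.6 and keeps 100 − 4.6 = 95.4.
Round 2 (the investor proposes): the founder can get 95.4 next round, worth 0.9 × 95.4 = 85.86 now, so the investor offers 85.86, keeping 14.14.
Round 1 (the founder proposes): the investor can get 14.14 next round, worth 0.46 × 14.14 = 6.5044 now. The founder offers 6.5044 and keeps 100 − 6.5044 = 93.4956.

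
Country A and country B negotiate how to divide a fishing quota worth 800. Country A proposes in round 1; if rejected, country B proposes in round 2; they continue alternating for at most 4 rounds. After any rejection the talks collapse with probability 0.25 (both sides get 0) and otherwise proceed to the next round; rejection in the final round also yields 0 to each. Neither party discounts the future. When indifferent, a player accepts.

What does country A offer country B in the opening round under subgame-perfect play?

487.5

Round 4 (country B proposes): rejection yields 0 for country A; country B offers 0 and keeps 800.
Round 3 (country A proposes): rejecting gives country B an expected 0.75 × 800 = 600. Country A offers 600 and keeps 800 − 600 = 200.
Round 2 (country B proposes): rejecting gives country A an expected 0.75 × 200 = 150; country B offers that and keeps 650.
Round 1 (country A proposes): rejecting gives country B an expected 0.75 × 650 = 487.5, so country A offers 487.5, keeping 312.5.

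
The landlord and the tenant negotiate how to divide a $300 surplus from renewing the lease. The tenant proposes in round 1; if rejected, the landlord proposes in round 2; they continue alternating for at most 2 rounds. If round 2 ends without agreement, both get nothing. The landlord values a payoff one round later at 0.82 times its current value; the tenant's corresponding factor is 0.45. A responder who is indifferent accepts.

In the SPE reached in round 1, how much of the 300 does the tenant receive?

54

Round 2 (the landlord proposes): rejection yields 0 for the tenant; the landlord offers 0 and keeps 300.
Round 1 (the tenant proposes): the landlord can get 300 next round, worth 0.82 × 300 = 246 now, so the tenant offers 246, keeping 54.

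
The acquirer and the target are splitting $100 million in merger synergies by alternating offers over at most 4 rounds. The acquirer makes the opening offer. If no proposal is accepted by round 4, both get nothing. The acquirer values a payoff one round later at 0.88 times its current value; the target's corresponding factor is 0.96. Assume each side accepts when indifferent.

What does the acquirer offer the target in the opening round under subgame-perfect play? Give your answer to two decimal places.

Work backward from the last round.
Round 4 (the target proposes): the acquirer will accept anything ≥ 0, so the target offers 0 and keeps 100.
Round 3 (the acquirer proposes): the target can get 100 next round, worth 0.96 × 100 = 96 now, so the acquirer offers 96, keeping 4.
Round 2 (the target proposes): the acquirer can get 4 next round, worth 0.88 × 4 = 3.52 now. The target offers 3.52 and keeps 100 − 3.52 = 96.48.
Round 1 (the acquirer proposes): the target can get 96.48 next round, worth 0.96 × 96.48 = 92.6208 now. The acquirer offers 92.6208 and keeps 100 − 92.6208 = 7.3792.

92.62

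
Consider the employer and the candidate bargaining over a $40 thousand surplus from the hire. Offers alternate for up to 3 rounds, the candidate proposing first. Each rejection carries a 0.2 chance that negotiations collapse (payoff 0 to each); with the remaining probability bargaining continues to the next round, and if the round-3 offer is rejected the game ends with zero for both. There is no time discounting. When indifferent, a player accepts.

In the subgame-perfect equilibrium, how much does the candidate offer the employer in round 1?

6.4

By backward induction:
Round 3 (the candidate proposes): rejection yields 0 for the employer; the candidate offers 0 and keeps 40.
Round 2 (the employer proposes): rejecting gives the candidate an expected 0.8 × 40 = 32; the employer offers that and keeps 8.
Round 1 (the candidate proposes): rejecting gives the employer an expected 0.8 × 8 = 6.4. The candidate offers 6.4 and keeps 40 − 6.4 = 33.6.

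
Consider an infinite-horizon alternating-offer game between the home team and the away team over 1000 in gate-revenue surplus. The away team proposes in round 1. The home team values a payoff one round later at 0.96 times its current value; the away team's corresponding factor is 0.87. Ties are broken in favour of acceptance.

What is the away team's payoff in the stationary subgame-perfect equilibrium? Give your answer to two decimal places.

When the away team proposes, the home team accepts any offer worth at least 0.96 times what the home team would get by proposing next round; and vice versa.
This gives x = 1000 − 0.96y and y = 1000 − 0.87x, where x and y are each side's share when it proposes.
Hence (1 − 0.96·0.87)x = 1000(1 − 0.96), i.e. 0.1648·x = 40.
x ≈ 242.7184; the home team's share is 1000 − x ≈ 757.2816.

242.72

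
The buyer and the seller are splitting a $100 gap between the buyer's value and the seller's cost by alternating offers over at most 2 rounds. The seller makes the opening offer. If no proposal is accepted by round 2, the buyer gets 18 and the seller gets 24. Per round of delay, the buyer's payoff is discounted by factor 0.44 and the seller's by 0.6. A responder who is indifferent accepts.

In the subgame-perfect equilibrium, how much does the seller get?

By backward induction:
Round 2 (the buyer proposes): the seller gets 24 if talks fail, so the buyer offers 24 and keeps 76.
Round 1 (the seller proposes): the buyer can get 76 next round, worth 0.44 × 76 = 33.44 now. The seller offers 33.44 and keeps 100 − 33.44 = 66.56.

66.56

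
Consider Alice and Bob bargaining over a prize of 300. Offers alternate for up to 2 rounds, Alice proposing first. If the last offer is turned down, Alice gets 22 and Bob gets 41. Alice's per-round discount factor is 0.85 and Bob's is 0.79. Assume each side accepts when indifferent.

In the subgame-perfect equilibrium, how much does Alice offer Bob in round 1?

219.62

Round 2 (Bob proposes): Alice gets 22 if talks fail, so Bob offers 22 and keeps 278.
Round 1 (Alice proposes): Bob can get 278 next round, worth 0.79 × 278 = 219.62 now; Alice offers that and keeps 80.38.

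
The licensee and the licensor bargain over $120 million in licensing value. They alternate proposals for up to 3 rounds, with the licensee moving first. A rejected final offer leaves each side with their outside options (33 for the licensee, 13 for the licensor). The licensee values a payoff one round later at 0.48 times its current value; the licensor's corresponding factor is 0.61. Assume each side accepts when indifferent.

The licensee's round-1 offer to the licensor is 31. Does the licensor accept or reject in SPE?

Reject

Work out the licensor's continuation value if the offer is rejected.
Round 3 (the licensee proposes): the licensor gets 13 if talks fail, so the licensee offers 13 and keeps 107.
Round 2 (the licensor proposes): the licensee can get 107 next round, worth 0.48 × 107 = 51.36 now. The licensor offers 51.36 and keeps 120 − 51.36 = 68.64.
So by rejecting in round 1, the licensor gets 68.64 next round, worth 0.61 × 68.64 = 41.8704 now.
Offer 31 < 41.8704, so the licensor rejects.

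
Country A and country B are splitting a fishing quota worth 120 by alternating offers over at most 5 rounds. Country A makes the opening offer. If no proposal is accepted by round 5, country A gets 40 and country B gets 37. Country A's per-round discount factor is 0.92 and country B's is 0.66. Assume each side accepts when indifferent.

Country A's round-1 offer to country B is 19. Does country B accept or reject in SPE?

Reject

Round 5 (country A proposes): country B gets 37 if talks fail, so country A offers 37 and keeps 83.
Round 4 (country B proposes): country A can get 83 next round, worth 0.92 × 83 = 76.36 now. Country B offers 76.36 and keeps 120 − 76.36 = 43.64.
Round 3 (country A proposes): country B can get 43.64 next round, worth 0.66 × 43.64 = 28.8024 now. Country A offers 28.8024 and keeps 120 − 28.8024 = 91.1976.
Round 2 (country B proposes): country A can get 91.1976 next round, worth 0.92 × 91.1976 = 83.901792 now; country B offers that and keeps 36.098208.
So by rejecting in round 1, country B gets 36.098208 next round, worth 0.66 × 36.098208 = 23.82481728 now.
Offer 19 < 23.82481728, so country B rejects.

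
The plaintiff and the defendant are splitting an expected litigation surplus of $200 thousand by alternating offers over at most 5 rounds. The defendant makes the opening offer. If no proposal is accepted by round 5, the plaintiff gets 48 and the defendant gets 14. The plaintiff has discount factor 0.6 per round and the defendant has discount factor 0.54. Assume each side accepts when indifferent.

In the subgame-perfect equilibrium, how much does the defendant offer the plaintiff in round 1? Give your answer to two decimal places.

Round 5 (the defendant proposes): the plaintiff gets 48 if talks fail, so the defendant offers 48 and keeps 152.
Round 4 (the plaintiff proposes): the defendant can get 152 next round, worth 0.54 × 152 = 82.08 now; the plaintiff offers that and keeps 117.92.
Round 3 (the defendant proposes): the plaintiff can get 117.92 next round, worth 0.6 × 117.92 = 70.752 now. The defendant offers 70.752 and keeps 200 − 70.752 = 129.248.
Round 2 (the plaintiff proposes): the defendant can get 129.248 next round, worth 0.54 × 129.248 = 69.79392 now, so the plaintiff offers 69.79392, keeping 130.20608.
Round 1 (the defendant proposes): the plaintiff can get 130.20608 next round, worth 0.6 × 130.20608 = 78.123648 now, so the defendant offers 78.123648, keeping 121.876352.

78.12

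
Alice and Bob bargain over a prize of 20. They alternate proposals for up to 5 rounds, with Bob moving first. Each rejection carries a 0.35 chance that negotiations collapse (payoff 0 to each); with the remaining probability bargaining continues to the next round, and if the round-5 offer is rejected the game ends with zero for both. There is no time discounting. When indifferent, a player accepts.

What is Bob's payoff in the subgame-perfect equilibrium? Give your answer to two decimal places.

13.53

Round 5 (Bob proposes): rejection yields 0 for Alice; Bob offers 0 and keeps 20.
Round 4 (Alice proposes): rejecting gives Bob an expected 0.65 × 20 = 13. Alice offers 13 and keeps 20 − 13 = 7.
Round 3 (Bob proposes): rejecting gives Alice an expected 0.65 × 7 = 4.55, so Bob offers 4.55, keeping 15.45.
Round 2 (Alice proposes): rejecting gives Bob an expected 0.65 × 15.45 = 10.0425. Alice offers 10.0425 and keeps 20 − 10.0425 = 9.9575.
Round 1 (Bob proposes): rejecting gives Alice an expected 0.65 × 9.9575 = 6.472375, so Bob offers 6.472375, keeping 13.527625.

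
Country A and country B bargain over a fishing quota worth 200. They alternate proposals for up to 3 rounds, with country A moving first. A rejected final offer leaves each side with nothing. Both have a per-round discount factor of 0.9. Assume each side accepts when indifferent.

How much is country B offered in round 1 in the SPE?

Solve by backward induction from round 3.
Round 3 (country A proposes): country B will accept anything ≥ 0, so country A offers 0 and keeps 200.
Round 2 (country B proposes): country A can get 200 next round, worth 0.9 × 200 = 180 now; country B offers that and keeps 20.
Round 1 (country A proposes): country B can get 20 next round, worth 0.9 × 20 = 18 now; country A offers that and keeps 182.

18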